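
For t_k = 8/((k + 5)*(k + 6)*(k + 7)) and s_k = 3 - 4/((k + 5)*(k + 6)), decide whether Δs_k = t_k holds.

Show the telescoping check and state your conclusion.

Valid: the claim telescopes to t_k.

s_(k+1) = 3 - 4/((k + 6)*(k + 7))
s_(k+1) − s_k = 8/(k**3 + 18*k**2 + 107*k + 210)
(s_(k+1) − s_k) − t_k = 0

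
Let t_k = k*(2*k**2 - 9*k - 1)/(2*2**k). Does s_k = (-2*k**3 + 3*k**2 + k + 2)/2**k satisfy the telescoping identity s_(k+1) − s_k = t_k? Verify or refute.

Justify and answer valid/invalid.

valid (s_(k+1) − s_k reduces to t_k)

s_(k+1) = (-2*k**3 - 3*k**2 + k + 4)/(2*2**k)
s_(k+1) − s_k = k*(2*k**2 - 9*k - 1)/(2*2**k)
(s_(k+1) − s_k) − t_k = 0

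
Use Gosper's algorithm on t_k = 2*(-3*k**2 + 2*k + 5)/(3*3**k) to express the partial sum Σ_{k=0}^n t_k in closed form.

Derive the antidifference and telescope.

S(n) = 3**(-n - 1)*(3**(n + 2) + 3*n**2 + 7*n + 1)

r(k) = (3*k**2 + 4*k - 4)/(3*(3*k**2 - 2*k - 5)) after simplifying.
Normal form (A,B,C) = (1/3, 1, k**2 - 2*k/3 - 5/3).
f must satisfy (1/3)·f(k+1) − (1)·f(k) = k**2 - 2*k/3 - 5/3.
From deg A=0, deg B=0, deg C=2: d=2.
A polynomial solution: f(k) = -(3*k**2 + k - 3)/2.
So s_k = (B(k−1)f/C)·t_k = (-3*(3*k**2 + k - 3)/(2*(k + 1)*(3*k - 5)))·t_k = (3*k**2 + k - 3)/3**k.
s_(k+1) − s_k = 2*(-3*k**2 + 2*k + 5)/(3*3**k) = t_k.
Telescope: S(n) = s_(n+1) − s_(0) = 3**(-n - 1)*(3*n**2 + 7*n + 1) − (-3) = 3**(-n - 1)*(3**(n + 2) + 3*n**2 + 7*n + 1).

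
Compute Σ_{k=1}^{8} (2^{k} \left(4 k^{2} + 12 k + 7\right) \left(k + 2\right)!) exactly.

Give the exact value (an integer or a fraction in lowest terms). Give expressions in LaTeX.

t_(k+1)/t_k = 2*(4*k**3 + 32*k**2 + 83*k + 69)/(4*k**2 + 12*k + 7).
So A=2*k + 6 and B=1, with C=k**2 + 3*k + 7/4.
Set up (2*k + 6)·f(k+1) − (1)·f(k) − (k**2 + 3*k + 7/4) = 0.
From deg A=1, deg B=0, deg C=2: d=1.
Solving with deg f ≤ 1: f(k) = (2*k - 1)/4.
Then R = B(k−1)f/C = (2*k - 1)/(4*k**2 + 12*k + 7), so s_k = R(k)·t_k = 2**k*(2*k - 1)*factorial(k + 2).
Verify: 2**k*(4*k**2 + 12*k + 7)*factorial(k + 2) matches t_k.
Sum = s_(9) − s_(1); s_(9) = 347435827200, s_(1) = 12 ⇒ 347435827188.

Σ = 347435827188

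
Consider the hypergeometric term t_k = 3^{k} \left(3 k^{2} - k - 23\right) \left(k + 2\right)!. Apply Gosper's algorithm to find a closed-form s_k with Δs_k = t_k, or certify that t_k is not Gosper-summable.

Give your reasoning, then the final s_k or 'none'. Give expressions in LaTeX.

t_(k+1)/t_k = 3*(k + 3)*(k - 3*(k + 1)**2 + 24)/(-3*k**2 + k + 23).
Take A(k)=3*k + 9, B(k)=1, C(k)=k**2 - k/3 - 23/3.
f must satisfy (3*k + 9)·f(k+1) − (1)·f(k) = k**2 - k/3 - 23/3.
Bound: deg f ≤ 1.
Solve for f: f(k) = (k - 4)/3 (degree 1 ≤ 1).
Then R = B(k−1)f/C = (k - 4)/(3*k**2 - k - 23), so s_k = R(k)·t_k = 3**k*(k - 4)*factorial(k + 2).
s_(k+1) − s_k = 3**k*(3*k**2 - k - 23)*factorial(k + 2) = t_k.

s_k = 3^{k} \left(k - 4\right) \left(k + 2\right)!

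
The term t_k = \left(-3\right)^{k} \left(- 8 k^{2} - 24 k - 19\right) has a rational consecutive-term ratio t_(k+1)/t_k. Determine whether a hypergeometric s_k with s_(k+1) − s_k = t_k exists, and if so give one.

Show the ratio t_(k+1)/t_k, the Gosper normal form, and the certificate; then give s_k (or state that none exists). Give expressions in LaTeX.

s_k = \left(-3\right)^{k} \left(2 k^{2} + 3 k + 1\right)

Step 1: r(k) = 3*(-8*k**2 - 40*k - 51)/(8*k**2 + 24*k + 19).
Normal form (A,B,C) = (-3, 1, k**2 + 3*k + 19/8).
Key eq: (-3)·f(k+1) = (1)·f(k) + (k**2 + 3*k + 19/8).
deg f ≤ 2 (via 0,0,2).
Solving with deg f ≤ 2: f(k) = -(k + 1)*(2*k + 1)/8.
Get s_k = R·t_k = (-3)**k*(2*k**2 + 3*k + 1) with R(k) = B(k−1)f(k)/C(k) = -(k + 1)*(2*k + 1)/(8*k**2 + 24*k + 19).
Δs = (-3)**k*(-8*k**2 - 24*k - 19), as required.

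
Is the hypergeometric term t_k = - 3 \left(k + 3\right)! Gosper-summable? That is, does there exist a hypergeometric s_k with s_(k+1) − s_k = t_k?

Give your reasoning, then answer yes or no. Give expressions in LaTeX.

Step 1: r(k) = k + 4.
Take A(k)=k + 4, B(k)=1, C(k)=1.
Key eq: (k + 4)·f(k+1) = (1)·f(k) + (1).
d = -1 from the (1,0,0) case.
d = -1 < 0 ⇒ no nonzero polynomial f; not summable.

No. Not Gosper-summable.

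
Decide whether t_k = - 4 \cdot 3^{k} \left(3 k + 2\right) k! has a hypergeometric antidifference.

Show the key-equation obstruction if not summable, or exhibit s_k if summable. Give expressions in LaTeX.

Yes. s_k = - 4 \cdot 3^{k} k!.

The ratio is 3*(k + 1)*(3*k + 5)/(3*k + 2).
So A=3*k + 3 and B=1, with C=k + 2/3.
Solve (3*k + 3)·f(k+1) − (1)·f(k) = k + 2/3.
Degrees (1,0,1) ⇒ d ≤ 0.
Solving with deg f ≤ 0: f(k) = 1/3.
So s_k = (B(k−1)f/C)·t_k = (1/(3*k + 2))·t_k = -4*3**k*factorial(k).
Δs = -4*3**k*(3*k + 2)*factorial(k), as required.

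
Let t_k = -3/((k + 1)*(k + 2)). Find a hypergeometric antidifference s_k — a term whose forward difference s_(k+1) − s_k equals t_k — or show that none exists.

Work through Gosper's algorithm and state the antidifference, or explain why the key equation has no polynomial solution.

r(k) = (k + 1)/(k + 3) after simplifying.
So A=k + 1 and B=k + 3, with C=1.
Need (k + 1)·f(k+1) − (k + 2)·f(k) = 1.
d = 1 from the (1,1,0) case.
Solving with deg f ≤ 1: f(k) = k.
So s_k = (B(k−1)f/C)·t_k = (k*(k + 2))·t_k = -3*k/(k + 1).
Δs = -3/(k**2 + 3*k + 2), as required.

s_k = -3*k/(k + 1)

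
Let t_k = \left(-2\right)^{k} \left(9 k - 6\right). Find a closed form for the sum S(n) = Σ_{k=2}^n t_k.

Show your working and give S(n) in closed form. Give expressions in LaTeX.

S(n) = 6 \left(-2\right)^{n} n - 2 \left(-2\right)^{n} + 8

Step 1: r(k) = 2*(-3*k - 1)/(3*k - 2).
Normal form (A,B,C) = (-2, 1, k - 2/3).
Set up (-2)·f(k+1) − (1)·f(k) − (k - 2/3) = 0.
From deg A=0, deg B=0, deg C=1: d=1.
A polynomial solution: f(k) = -(3*k - 4)/9.
So s_k = (B(k−1)f/C)·t_k = (-(3*k - 4)/(3*(3*k - 2)))·t_k = (-2)**k*(4 - 3*k).
s_(k+1) − s_k = (-2)**k*(9*k - 6) = t_k.
Telescope: S(n) = s_(n+1) − s_(2) = (-2)**(n + 1)*(1 - 3*n) − (-8) = 6*(-2)**n*n - 2*(-2)**n + 8.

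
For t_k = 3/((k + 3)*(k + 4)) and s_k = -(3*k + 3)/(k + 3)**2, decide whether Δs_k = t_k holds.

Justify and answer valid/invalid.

s_(k+1) = 3*(-k - 2)/(k + 4)**2
s_(k+1) − s_k = 3*(k**2 + 3*k - 2)/(k**4 + 14*k**3 + 73*k**2 + 168*k + 144)
(s_(k+1) − s_k) − t_k = 6*(-2*k - 7)/(k**4 + 14*k**3 + 73*k**2 + 168*k + 144)

Invalid: residual 6*(-2*k - 7)/(k**4 + 14*k**3 + 73*k**2 + 168*k + 144) ≠ 0.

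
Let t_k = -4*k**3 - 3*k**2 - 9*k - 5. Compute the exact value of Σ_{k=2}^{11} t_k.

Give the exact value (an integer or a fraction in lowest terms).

The ratio is (4*k**3 + 15*k**2 + 27*k + 21)/(4*k**3 + 3*k**2 + 9*k + 5).
Factor: A=1; B=1; C=k**3 + 3*k**2/4 + 9*k/4 + 5/4.
Need (1)·f(k+1) − (1)·f(k) = k**3 + 3*k**2/4 + 9*k/4 + 5/4.
From deg A=0, deg B=0, deg C=3: d=4.
Solving with deg f ≤ 4: f(k) = k*(k**3 - k**2 + 4*k + 1)/4.
Get s_k = R·t_k = k*(-k**3 + k**2 - 4*k - 1) with R(k) = B(k−1)f(k)/C(k) = k*(k**3 - k**2 + 4*k + 1)/(4*k**3 + 3*k**2 + 9*k + 5).
Δs = -4*k**3 - 3*k**2 - 9*k - 5, as required.
Evaluate s at k=12 and k=2: -19596 and -26; difference -19570.

Σ = -19570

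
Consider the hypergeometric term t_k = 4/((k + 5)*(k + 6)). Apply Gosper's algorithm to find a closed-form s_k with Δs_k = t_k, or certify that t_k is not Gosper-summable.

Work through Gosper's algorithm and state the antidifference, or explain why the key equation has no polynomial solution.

Compute t_(k+1)/t_k: get (k + 5)/(k + 7).
Factor: A=k + 5; B=k + 7; C=1.
f must satisfy (k + 5)·f(k+1) − (k + 6)·f(k) = 1.
deg f ≤ 1 (via 1,1,0).
A polynomial solution: f(k) = k/5.
Certificate R = B(k−1)f/C = k*(k + 6)/5 gives s_k = 4*k/(5*(k + 5)).
Δs = 4/(k**2 + 11*k + 30), as required.

s_k = 4*k/(5*(k + 5))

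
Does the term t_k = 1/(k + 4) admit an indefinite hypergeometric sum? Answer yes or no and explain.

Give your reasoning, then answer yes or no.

Ratio r(k) = (k + 4)/(k + 5).
Take A(k)=k + 4, B(k)=k + 5, C(k)=1.
Solve (k + 4)·f(k+1) − (k + 4)·f(k) = 1.
Bound: deg f ≤ 0.
Generic f = c0 gives residual -1; -1 = 0 cannot hold, so t_k is not Gosper-summable.

No — the linear system for f has no solution.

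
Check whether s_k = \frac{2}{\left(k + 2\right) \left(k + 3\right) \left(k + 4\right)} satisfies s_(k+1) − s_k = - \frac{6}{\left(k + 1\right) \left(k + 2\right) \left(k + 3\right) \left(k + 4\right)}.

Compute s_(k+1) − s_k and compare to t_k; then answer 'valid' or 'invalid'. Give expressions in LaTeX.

s_(k+1) = 2/((k + 3)*(k + 4)*(k + 5))
s_(k+1) − s_k = -6/((k + 2)*(k + 3)*(k + 4)*(k + 5))
(s_(k+1) − s_k) − t_k = 24/((k + 1)*(k + 2)*(k + 3)*(k + 4)*(k + 5))

Invalid: residual \frac{24}{k^{5} + 15 k^{4} + 85 k^{3} + 225 k^{2} + 274 k + 120} ≠ 0.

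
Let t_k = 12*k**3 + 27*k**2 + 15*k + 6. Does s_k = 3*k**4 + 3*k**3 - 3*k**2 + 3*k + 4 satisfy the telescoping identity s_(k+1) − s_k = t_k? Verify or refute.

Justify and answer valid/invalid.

valid; difference matches t_k

s_(k+1) = 3*k**4 + 15*k**3 + 24*k**2 + 18*k + 10
s_(k+1) − s_k = 12*k**3 + 27*k**2 + 15*k + 6
(s_(k+1) − s_k) − t_k = 0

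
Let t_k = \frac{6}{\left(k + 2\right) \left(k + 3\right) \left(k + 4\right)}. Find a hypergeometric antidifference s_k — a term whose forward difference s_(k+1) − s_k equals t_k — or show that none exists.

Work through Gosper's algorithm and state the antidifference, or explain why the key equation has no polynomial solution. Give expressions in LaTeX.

The ratio is (k + 2)/(k + 5).
Normal form (A,B,C) = (k + 2, k + 5, 1).
Solve (k + 2)·f(k+1) − (k + 4)·f(k) = 1.
deg f ≤ 2 (via 1,1,0).
Coefficient equations give f(k) = k*(k + 5)/12.
Then R = B(k−1)f/C = k*(k + 4)*(k + 5)/12, so s_k = R(k)·t_k = k*(k + 5)/(2*(k + 2)*(k + 3)).
Δs = 6/(k**3 + 9*k**2 + 26*k + 24), as required.

s_k = \frac{k \left(k + 5\right)}{2 \left(k + 2\right) \left(k + 3\right)}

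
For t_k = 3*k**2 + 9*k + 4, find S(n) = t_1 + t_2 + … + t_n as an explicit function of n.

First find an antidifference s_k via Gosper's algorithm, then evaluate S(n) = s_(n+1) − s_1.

t_(k+1)/t_k = (3*k**2 + 15*k + 16)/(3*k**2 + 9*k + 4).
A = 1, B = 1, C = k**2 + 3*k + 4/3.
Set up (1)·f(k+1) − (1)·f(k) − (k**2 + 3*k + 4/3) = 0.
From deg A=0, deg B=0, deg C=2: d=3.
Solve for f: f(k) = k**2*(k + 3)/3 (degree 3 ≤ 3).
So s_k = (B(k−1)f/C)·t_k = (k**2*(k + 3)/(3*k**2 + 9*k + 4))·t_k = k**2*(k + 3).
Check: Δs_k = 3*k**2 + 9*k + 4. ✓
s_(n+1) = n**3 + 6*n**2 + 9*n + 4 and s_(1) = 4, so S(n) = n*(n**2 + 6*n + 9).

S(n) = n*(n**2 + 6*n + 9)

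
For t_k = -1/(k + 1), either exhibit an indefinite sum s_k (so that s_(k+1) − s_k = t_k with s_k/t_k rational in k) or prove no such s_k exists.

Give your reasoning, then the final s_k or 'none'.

t_(k+1)/t_k = (k + 1)/(k + 2).
Gosper form: A/B · C(k+1)/C(k) with A=k + 1, B=k + 2, C=1.
Solve (k + 1)·f(k+1) − (k + 1)·f(k) = 1.
d = 0 from the (1,1,0) case.
Write f(k) = c0. Then LHS − RHS = -1, requiring -1 = 0: contradictory. No certificate.

not Gosper-summable; s_k does not exist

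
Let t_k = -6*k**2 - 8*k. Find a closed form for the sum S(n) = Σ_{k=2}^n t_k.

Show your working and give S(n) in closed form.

Compute t_(k+1)/t_k: get (3*k**2 + 10*k + 7)/(k*(3*k + 4)).
Take A(k)=1, B(k)=1, C(k)=k**2 + 4*k/3.
Key eq: (1)·f(k+1) = (1)·f(k) + (k**2 + 4*k/3).
Degrees (0,0,2) ⇒ d ≤ 3.
Coefficient equations give f(k) = k*(k - 1)*(2*k + 3)/6.
Get s_k = R·t_k = k*(-2*k**2 - k + 3) with R(k) = B(k−1)f(k)/C(k) = (k - 1)*(2*k + 3)/(2*(3*k + 4)).
Check: Δs_k = 2*k*(-3*k - 4). ✓
Σ_(k=2)^n t_k = s_(n+1) − s_(2) = (n*(-2*n**2 - 7*n - 5)) − (-14), i.e. -2*n**3 - 7*n**2 - 5*n + 14.

S(n) = -2*n**3 - 7*n**2 - 5*n + 14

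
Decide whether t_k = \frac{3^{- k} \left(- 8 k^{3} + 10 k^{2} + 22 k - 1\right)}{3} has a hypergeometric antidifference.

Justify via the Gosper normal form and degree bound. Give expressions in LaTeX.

Compute t_(k+1)/t_k: get (8*k**3 + 14*k**2 - 18*k - 23)/(3*(8*k**3 - 10*k**2 - 22*k + 1)).
A = 1/3, B = 1, C = k**3 - 5*k**2/4 - 11*k/4 + 1/8.
Need (1/3)·f(k+1) − (1)·f(k) = k**3 - 5*k**2/4 - 11*k/4 + 1/8.
From deg A=0, deg B=0, deg C=3: d=3.
Coefficient equations give f(k) = -3*(4*k**3 + k**2 - 4*k + 1)/8.
Get s_k = R·t_k = (4*k**3 + k**2 - 4*k + 1)/3**k with R(k) = B(k−1)f(k)/C(k) = -3*(4*k**3 + k**2 - 4*k + 1)/(8*k**3 - 10*k**2 - 22*k + 1).
Δs = (-8*k**3 + 10*k**2 + 22*k - 1)/(3*3**k), as required.

Yes. s_k = 3^{- k} \left(4 k^{3} + k^{2} - 4 k + 1\right).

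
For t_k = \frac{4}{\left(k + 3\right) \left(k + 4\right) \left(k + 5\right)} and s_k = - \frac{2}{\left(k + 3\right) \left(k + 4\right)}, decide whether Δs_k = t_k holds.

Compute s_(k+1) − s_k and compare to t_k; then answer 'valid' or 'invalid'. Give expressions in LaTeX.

Valid — Δs_k = t_k.

s_(k+1) = -2/((k + 4)*(k + 5))
s_(k+1) − s_k = 4/(k**3 + 12*k**2 + 47*k + 60)
(s_(k+1) − s_k) − t_k = 0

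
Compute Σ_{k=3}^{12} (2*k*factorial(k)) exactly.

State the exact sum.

Σ = 12454041588

The ratio is (k + 1)**2/k.
Take A(k)=k + 1, B(k)=1, C(k)=k.
Key eq: (k + 1)·f(k+1) = (1)·f(k) + (k).
d = 0 from the (1,0,1) case.
Coefficient equations give f(k) = 1.
Get s_k = R·t_k = 2*factorial(k) with R(k) = B(k−1)f(k)/C(k) = 1/k.
Verify: 2*k*factorial(k) matches t_k.
Sum = s_(13) − s_(3); s_(13) = 12454041600, s_(3) = 12 ⇒ 12454041588.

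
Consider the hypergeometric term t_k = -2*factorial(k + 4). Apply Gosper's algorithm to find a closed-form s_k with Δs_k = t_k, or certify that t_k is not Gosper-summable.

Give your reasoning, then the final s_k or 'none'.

Compute t_(k+1)/t_k: get k + 5.
Take A(k)=k + 5, B(k)=1, C(k)=1.
f must satisfy (k + 5)·f(k+1) − (1)·f(k) = 1.
d = -1 from the (1,0,0) case.
deg f ≤ -1 is impossible — no certificate.

none — t_k is not Gosper-summable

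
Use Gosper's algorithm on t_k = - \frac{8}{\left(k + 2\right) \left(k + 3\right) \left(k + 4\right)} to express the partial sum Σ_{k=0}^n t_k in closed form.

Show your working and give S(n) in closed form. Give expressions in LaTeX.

Ratio r(k) = (k + 2)/(k + 5).
Factor: A=k + 2; B=k + 5; C=1.
Solve (k + 2)·f(k+1) − (k + 4)·f(k) = 1.
Degrees (1,1,0) ⇒ d ≤ 2.
Match coefficients ⇒ f(k) = k*(k + 5)/12.
So s_k = (B(k−1)f/C)·t_k = (k*(k + 4)*(k + 5)/12)·t_k = 2*k*(-k - 5)/(3*(k + 2)*(k + 3)).
Check: Δs_k = -8/(k**3 + 9*k**2 + 26*k + 24). ✓
Evaluate: s_(n+1) = 2*(-n**2 - 7*n - 6)/(3*(n**2 + 7*n + 12)); subtract s_(0) = 0 ⇒ S(n) = 2*(-n**2 - 7*n - 6)/(3*(n**2 + 7*n + 12)).

S(n) = \frac{2 \left(- n^{2} - 7 n - 6\right)}{3 \left(n^{2} + 7 n + 12\right)}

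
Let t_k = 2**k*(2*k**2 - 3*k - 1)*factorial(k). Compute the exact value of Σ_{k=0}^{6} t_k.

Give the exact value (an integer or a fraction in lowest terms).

Σ = 2580483

t_(k+1)/t_k = 2*(2*k**3 + 3*k**2 - k - 2)/(2*k**2 - 3*k - 1).
So A=2*k + 2 and B=1, with C=k**2 - 3*k/2 - 1/2.
Set up (2*k + 2)·f(k+1) − (1)·f(k) − (k**2 - 3*k/2 - 1/2) = 0.
d = 1 from the (1,0,2) case.
A polynomial solution: f(k) = (k - 3)/2.
Then R = B(k−1)f/C = (k - 3)/(2*k**2 - 3*k - 1), so s_k = R(k)·t_k = 2**k*(k - 3)*factorial(k).
Δs = 2**k*(2*k**2 - 3*k - 1)*factorial(k), as required.
Σ_(k=0)^(6) t_k = s_(7) − s_(0) = 2580480 − (-3) = 2580483.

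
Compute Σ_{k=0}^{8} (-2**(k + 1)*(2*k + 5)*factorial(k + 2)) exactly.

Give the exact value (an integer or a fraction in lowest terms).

Σ = -40874803196

Compute t_(k+1)/t_k: get 2*(k + 3)*(2*k + 7)/(2*k + 5).
Factor: A=2*k + 6; B=1; C=k + 5/2.
Solve (2*k + 6)·f(k+1) − (1)·f(k) = k + 5/2.
d = 0 from the (1,0,1) case.
Solve for f: f(k) = 1/2 (degree 0 ≤ 0).
So s_k = (B(k−1)f/C)·t_k = (1/(2*k + 5))·t_k = -2**(k + 1)*factorial(k + 2).
Check: Δs_k = -2**(k + 1)*(2*k + 5)*factorial(k + 2). ✓
Evaluate s at k=9 and k=0: -40874803200 and -4; difference -40874803196.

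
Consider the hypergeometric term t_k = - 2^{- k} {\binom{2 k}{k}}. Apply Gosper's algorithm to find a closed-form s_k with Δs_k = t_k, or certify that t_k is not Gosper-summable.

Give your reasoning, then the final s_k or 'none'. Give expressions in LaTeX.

r(k) = (2*k + 1)/(k + 1) after simplifying.
A = 2*k + 1, B = k + 1, C = 1.
Set up (2*k + 1)·f(k+1) − (k)·f(k) − (1) = 0.
Bound: deg f ≤ -1.
Negative degree bound (-1): no f exists, t_k not Gosper-summable.

none (Gosper's algorithm certifies no s_k)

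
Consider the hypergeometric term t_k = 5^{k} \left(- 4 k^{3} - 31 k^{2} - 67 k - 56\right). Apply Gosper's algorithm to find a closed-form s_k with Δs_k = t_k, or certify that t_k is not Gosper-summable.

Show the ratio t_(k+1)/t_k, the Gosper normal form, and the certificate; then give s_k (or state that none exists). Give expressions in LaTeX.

s_k = 5^{k} \left(- k^{3} - 4 k^{2} - 3 k - 4\right)

The ratio is 5*(4*k**3 + 43*k**2 + 141*k + 158)/(4*k**3 + 31*k**2 + 67*k + 56).
Take A(k)=5, B(k)=1, C(k)=k**3 + 31*k**2/4 + 67*k/4 + 14.
Key eq: (5)·f(k+1) = (1)·f(k) + (k**3 + 31*k**2/4 + 67*k/4 + 14).
From deg A=0, deg B=0, deg C=3: d=3.
Solve for f: f(k) = (k**3 + 4*k**2 + 3*k + 4)/4 (degree 3 ≤ 3).
Get s_k = R·t_k = 5**k*(-k**3 - 4*k**2 - 3*k - 4) with R(k) = B(k−1)f(k)/C(k) = (k**3 + 4*k**2 + 3*k + 4)/(4*k**3 + 31*k**2 + 67*k + 56).
s_(k+1) − s_k = 5**k*(-4*k**3 - 31*k**2 - 67*k - 56) = t_k.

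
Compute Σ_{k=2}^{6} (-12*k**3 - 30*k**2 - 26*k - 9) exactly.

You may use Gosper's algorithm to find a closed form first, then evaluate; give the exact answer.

Ratio r(k) = (12*k**3 + 66*k**2 + 122*k + 77)/(12*k**3 + 30*k**2 + 26*k + 9).
Factor: A=1; B=1; C=k**3 + 5*k**2/2 + 13*k/6 + 3/4.
Set up (1)·f(k+1) − (1)·f(k) − (k**3 + 5*k**2/2 + 13*k/6 + 3/4) = 0.
From deg A=0, deg B=0, deg C=3: d=4.
Solve for f: f(k) = k*(3*k**3 + 4*k**2 + k + 1)/12 (degree 4 ≤ 4).
Certificate R = B(k−1)f/C = k*(3*k**3 + 4*k**2 + k + 1)/(12*k**3 + 30*k**2 + 26*k + 9) gives s_k = k*(-3*k**3 - 4*k**2 - k - 1).
Check: Δs_k = -12*k**3 - 30*k**2 - 26*k - 9. ✓
Evaluate s at k=7 and k=2: -8631 and -86; difference -8545.

Σ = -8545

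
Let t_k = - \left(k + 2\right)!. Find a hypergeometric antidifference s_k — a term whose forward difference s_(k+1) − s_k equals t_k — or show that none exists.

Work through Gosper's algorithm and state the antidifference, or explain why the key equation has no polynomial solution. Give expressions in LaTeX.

none — t_k is not Gosper-summable

t_(k+1)/t_k = k + 3.
Factor: A=k + 3; B=1; C=1.
Solve (k + 3)·f(k+1) − (1)·f(k) = 1.
d = -1 from the (1,0,0) case.
Bound -1 < 0, so the key equation has no polynomial solution.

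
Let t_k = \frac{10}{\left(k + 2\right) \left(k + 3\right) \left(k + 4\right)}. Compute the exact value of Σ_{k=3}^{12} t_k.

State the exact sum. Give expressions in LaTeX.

Step 1: r(k) = (k + 2)/(k + 5).
Normal form (A,B,C) = (k + 2, k + 5, 1).
Key eq: (k + 2)·f(k+1) = (k + 4)·f(k) + (1).
d = 2 from the (1,1,0) case.
A polynomial solution: f(k) = k*(k + 5)/12.
Certificate R = B(k−1)f/C = k*(k + 4)*(k + 5)/12 gives s_k = 5*k*(k + 5)/(6*(k + 2)*(k + 3)).
Check: Δs_k = 10/(k**3 + 9*k**2 + 26*k + 24). ✓
Telescoping: Σ = s_(13) − s_(3) = 13/16 − (2/3) = 7/48.

Σ = 7/48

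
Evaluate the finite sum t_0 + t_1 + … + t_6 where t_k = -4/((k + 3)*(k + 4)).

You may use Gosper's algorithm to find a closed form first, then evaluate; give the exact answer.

Compute t_(k+1)/t_k: get (k + 3)/(k + 5).
Factor: A=k + 3; B=k + 5; C=1.
Need (k + 3)·f(k+1) − (k + 4)·f(k) = 1.
From deg A=1, deg B=1, deg C=0: d=1.
Match coefficients ⇒ f(k) = k/3.
Get s_k = R·t_k = -4*k/(3*k + 9) with R(k) = B(k−1)f(k)/C(k) = k*(k + 4)/3.
Verify: -4/(k**2 + 7*k + 12) matches t_k.
Telescoping: Σ = s_(7) − s_(0) = -14/15 − (0) = -14/15.

Σ = -14/15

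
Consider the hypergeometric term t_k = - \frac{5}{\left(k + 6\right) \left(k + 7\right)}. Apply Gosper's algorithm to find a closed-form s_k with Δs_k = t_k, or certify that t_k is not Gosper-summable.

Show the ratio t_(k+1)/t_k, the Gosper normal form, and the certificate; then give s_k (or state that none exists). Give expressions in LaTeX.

r(k) = (k + 6)/(k + 8) after simplifying.
Factor: A=k + 6; B=k + 8; C=1.
Key eq: (k + 6)·f(k+1) = (k + 7)·f(k) + (1).
d = 1 from the (1,1,0) case.
Solving with deg f ≤ 1: f(k) = k/6.
Certificate R = B(k−1)f/C = k*(k + 7)/6 gives s_k = -5*k/(6*k + 36).
Δs = -5/(k**2 + 13*k + 42), as required.

s_k = - \frac{5 k}{6 k + 36}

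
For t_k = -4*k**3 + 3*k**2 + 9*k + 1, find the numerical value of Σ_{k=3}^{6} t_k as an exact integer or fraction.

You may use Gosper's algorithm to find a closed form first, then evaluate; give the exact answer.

r(k) = (4*k**3 + 9*k**2 - 3*k - 9)/(4*k**3 - 3*k**2 - 9*k - 1) after simplifying.
Take A(k)=1, B(k)=1, C(k)=k**3 - 3*k**2/4 - 9*k/4 - 1/4.
Key eq: (1)·f(k+1) = (1)·f(k) + (k**3 - 3*k**2/4 - 9*k/4 - 1/4).
d = 4 from the (0,0,3) case.
Solving with deg f ≤ 4: f(k) = k*(k**3 - 3*k**2 - 2*k + 3)/4.
Get s_k = R·t_k = k*(-k**3 + 3*k**2 + 2*k - 3) with R(k) = B(k−1)f(k)/C(k) = k*(k**3 - 3*k**2 - 2*k + 3)/(4*k**3 - 3*k**2 - 9*k - 1).
s_(k+1) − s_k = -4*k**3 + 3*k**2 + 9*k + 1 = t_k.
Telescoping: Σ = s_(7) − s_(3) = -1295 − (9) = -1304.

Σ = -1304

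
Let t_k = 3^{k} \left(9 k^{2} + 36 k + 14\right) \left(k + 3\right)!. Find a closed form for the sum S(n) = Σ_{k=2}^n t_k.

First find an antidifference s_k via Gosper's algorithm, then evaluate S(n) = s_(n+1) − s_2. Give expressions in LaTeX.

Step 1: r(k) = 3*(9*k**3 + 90*k**2 + 275*k + 236)/(9*k**2 + 36*k + 14).
A = 3*k + 12, B = 1, C = k**2 + 4*k + 14/9.
Key eq: (3*k + 12)·f(k+1) = (1)·f(k) + (k**2 + 4*k + 14/9).
Bound: deg f ≤ 1.
Solving with deg f ≤ 1: f(k) = (3*k - 2)/9.
Get s_k = R·t_k = 3**k*(3*k - 2)*factorial(k + 3) with R(k) = B(k−1)f(k)/C(k) = (3*k - 2)/(9*k**2 + 36*k + 14).
Verify: 3**k*(9*k**2 + 36*k + 14)*factorial(k + 3) matches t_k.
Evaluate: s_(n+1) = 3**(n + 1)*(3*n + 1)*factorial(n + 4); subtract s_(2) = 4320 ⇒ S(n) = 9*3**n*n*factorial(n + 4) + 3*3**n*factorial(n + 4) - 4320.

S(n) = 9 \cdot 3^{n} n \left(n + 4\right)! + 3 \cdot 3^{n} \left(n + 4\right)! - 4320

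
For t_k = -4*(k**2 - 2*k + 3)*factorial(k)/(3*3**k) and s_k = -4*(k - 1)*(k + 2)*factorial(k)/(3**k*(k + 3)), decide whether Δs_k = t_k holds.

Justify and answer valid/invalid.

s_(k+1) = -4*k*(k + 3)*factorial(k + 1)/(3*3**k*(k + 4))
s_(k+1) − s_k = -4*(k**4 + 4*k**3 + 3*k + 24)*factorial(k)/(3*3**k*(k + 3)*(k + 4))
(s_(k+1) − s_k) − t_k = 4*(k**3 + k**2 - 6*k + 12)*factorial(k)/(3*3**k*(k + 3)*(k + 4))

Invalid: residual 4*(k**3 + k**2 - 6*k + 12)*factorial(k)/(3*3**k*(k + 3)*(k + 4)) ≠ 0.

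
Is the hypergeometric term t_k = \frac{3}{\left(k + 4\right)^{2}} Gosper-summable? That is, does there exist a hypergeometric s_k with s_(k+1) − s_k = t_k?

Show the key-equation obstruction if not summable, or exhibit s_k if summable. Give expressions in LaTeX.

t_(k+1)/t_k = (k + 4)**2/(k + 5)**2.
A = k**2 + 8*k + 16, B = k**2 + 10*k + 25, C = 1.
f must satisfy (k**2 + 8*k + 16)·f(k+1) − (k**2 + 8*k + 16)·f(k) = 1.
Degrees (2,2,0) ⇒ d ≤ 0.
f = c0 ⇒ A·f(k+1) − B(k−1)·f(k) − C = -1. The system {-1 = 0} is inconsistent; no antidifference.

No — t_k has no hypergeometric antidifference.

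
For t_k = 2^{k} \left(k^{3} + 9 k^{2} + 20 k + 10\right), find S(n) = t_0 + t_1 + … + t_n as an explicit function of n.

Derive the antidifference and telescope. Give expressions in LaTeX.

r(k) = 2*(k**3 + 12*k**2 + 41*k + 40)/(k**3 + 9*k**2 + 20*k + 10) after simplifying.
Take A(k)=2, B(k)=1, C(k)=k**3 + 9*k**2 + 20*k + 10.
Need (2)·f(k+1) − (1)·f(k) = k**3 + 9*k**2 + 20*k + 10.
Bound: deg f ≤ 3.
Match coefficients ⇒ f(k) = k**3 + 3*k**2 + 2*k - 2.
R(k) = B(k−1)·f(k)/C(k) = (k**3 + 3*k**2 + 2*k - 2)/(k**3 + 9*k**2 + 20*k + 10); s_k = R·t_k = 2**k*(k**3 + 3*k**2 + 2*k - 2).
Δs = 2**k*(k**3 + 9*k**2 + 20*k + 10), as required.
Evaluate: s_(n+1) = 2**(n + 1)*(n**3 + 6*n**2 + 11*n + 4); subtract s_(0) = -2 ⇒ S(n) = 2*2**n*n**3 + 12*2**n*n**2 + 22*2**n*n + 8*2**n + 2.

S(n) = 2 \cdot 2^{n} n^{3} + 12 \cdot 2^{n} n^{2} + 22 \cdot 2^{n} n + 8 \cdot 2^{n} + 2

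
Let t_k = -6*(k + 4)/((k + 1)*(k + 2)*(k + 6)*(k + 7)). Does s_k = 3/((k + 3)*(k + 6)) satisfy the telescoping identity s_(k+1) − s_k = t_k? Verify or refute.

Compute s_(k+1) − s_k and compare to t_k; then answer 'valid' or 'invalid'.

s_(k+1) = 3/((k + 4)*(k + 7))
s_(k+1) − s_k = 6*(-k - 5)/(k**4 + 20*k**3 + 145*k**2 + 450*k + 504)
(s_(k+1) − s_k) − t_k = 6*(3*k**2 + 23*k + 38)/(k**6 + 23*k**5 + 207*k**4 + 925*k**3 + 2144*k**2 + 2412*k + 1008)

Invalid: residual 6*(3*k**2 + 23*k + 38)/(k**6 + 23*k**5 + 207*k**4 + 925*k**3 + 2144*k**2 + 2412*k + 1008) ≠ 0.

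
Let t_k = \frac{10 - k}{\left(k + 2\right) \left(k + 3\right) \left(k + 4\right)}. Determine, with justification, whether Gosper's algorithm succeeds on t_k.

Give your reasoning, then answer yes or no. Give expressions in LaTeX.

Yes. s_k = \frac{k \left(2 k + 13\right)}{3 \left(k + 2\right) \left(k + 3\right)}.

t_(k+1)/t_k = (k - 9)*(k + 2)/((k - 10)*(k + 5)).
Take A(k)=k + 2, B(k)=k + 5, C(k)=k - 10.
Solve (k + 2)·f(k+1) − (k + 4)·f(k) = k - 10.
Bound: deg f ≤ 2.
Coefficient equations give f(k) = -k*(2*k + 13)/3.
So s_k = (B(k−1)f/C)·t_k = (-k*(k + 4)*(2*k + 13)/(3*(k - 10)))·t_k = k*(2*k + 13)/(3*(k + 2)*(k + 3)).
Verify: (10 - k)/(k**3 + 9*k**2 + 26*k + 24) matches t_k.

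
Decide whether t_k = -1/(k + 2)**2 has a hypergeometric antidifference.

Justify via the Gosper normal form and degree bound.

t_(k+1)/t_k = (k + 2)**2/(k + 3)**2.
So A=k**2 + 4*k + 4 and B=k**2 + 6*k + 9, with C=1.
Solve (k**2 + 4*k + 4)·f(k+1) − (k**2 + 4*k + 4)·f(k) = 1.
Bound: deg f ≤ 0.
f = c0 ⇒ A·f(k+1) − B(k−1)·f(k) − C = -1. The system {-1 = 0} is inconsistent; no antidifference.

No — t_k has no hypergeometric antidifference.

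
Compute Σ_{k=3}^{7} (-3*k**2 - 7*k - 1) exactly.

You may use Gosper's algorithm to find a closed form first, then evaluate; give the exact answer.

Σ = -585

Ratio r(k) = (3*k**2 + 13*k + 11)/(3*k**2 + 7*k + 1).
Gosper form: A/B · C(k+1)/C(k) with A=1, B=1, C=k**2 + 7*k/3 + 1/3.
Solve (1)·f(k+1) − (1)·f(k) = k**2 + 7*k/3 + 1/3.
d = 3 from the (0,0,2) case.
Solving with deg f ≤ 3: f(k) = k*(k**2 + 2*k - 2)/3.
Get s_k = R·t_k = k*(-k**2 - 2*k + 2) with R(k) = B(k−1)f(k)/C(k) = k*(k**2 + 2*k - 2)/(3*k**2 + 7*k + 1).
s_(k+1) − s_k = -3*k**2 - 7*k - 1 = t_k.
Σ_(k=3)^(7) t_k = s_(8) − s_(3) = -624 − (-39) = -585.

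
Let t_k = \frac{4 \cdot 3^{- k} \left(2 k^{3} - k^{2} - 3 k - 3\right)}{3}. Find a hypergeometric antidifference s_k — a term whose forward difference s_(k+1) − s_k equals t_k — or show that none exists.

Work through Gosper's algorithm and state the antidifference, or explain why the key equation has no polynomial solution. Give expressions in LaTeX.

Compute t_(k+1)/t_k: get (2*k**3 + 5*k**2 + k - 5)/(3*(2*k**3 - k**2 - 3*k - 3)).
Normal form (A,B,C) = (1/3, 1, k**3 - k**2/2 - 3*k/2 - 3/2).
Solve (1/3)·f(k+1) − (1)·f(k) = k**3 - k**2/2 - 3*k/2 - 3/2.
Bound: deg f ≤ 3.
Coefficient equations give f(k) = -3*k*(k**2 + k + 1)/2.
Certificate R = B(k−1)f/C = -3*k*(k**2 + k + 1)/(2*k**3 - k**2 - 3*k - 3) gives s_k = 4*k*(-k**2 - k - 1)/3**k.
s_(k+1) − s_k = 4*(2*k**3 - k**2 - 3*k - 3)/(3*3**k) = t_k.

s_k = 4 \cdot 3^{- k} k \left(- k^{2} - k - 1\right)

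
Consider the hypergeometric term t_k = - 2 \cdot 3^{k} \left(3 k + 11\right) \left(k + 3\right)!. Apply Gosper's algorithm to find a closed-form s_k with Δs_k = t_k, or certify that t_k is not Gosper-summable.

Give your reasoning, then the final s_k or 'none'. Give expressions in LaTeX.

The ratio is 3*(k + 4)*(3*k + 14)/(3*k + 11).
Normal form (A,B,C) = (3*k + 12, 1, k + 11/3).
Key eq: (3*k + 12)·f(k+1) = (1)·f(k) + (k + 11/3).
deg f ≤ 0 (via 1,0,1).
Coefficient equations give f(k) = 1/3.
Then R = B(k−1)f/C = 1/(3*k + 11), so s_k = R(k)·t_k = -2*3**k*factorial(k + 3).
s_(k+1) − s_k = -2*3**k*(3*k + 11)*factorial(k + 3) = t_k.

s_k = - 2 \cdot 3^{k} \left(k + 3\right)!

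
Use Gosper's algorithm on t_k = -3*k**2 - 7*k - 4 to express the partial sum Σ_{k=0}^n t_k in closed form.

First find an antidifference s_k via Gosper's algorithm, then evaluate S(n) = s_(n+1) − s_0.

r(k) = (3*k**2 + 13*k + 14)/(3*k**2 + 7*k + 4) after simplifying.
A = 1, B = 1, C = k**2 + 7*k/3 + 4/3.
f must satisfy (1)·f(k+1) − (1)·f(k) = k**2 + 7*k/3 + 4/3.
Degrees (0,0,2) ⇒ d ≤ 3.
Solving with deg f ≤ 3: f(k) = k*(k + 1)**2/3.
Certificate R = B(k−1)f/C = k*(k + 1)/(3*k + 4) gives s_k = k*(-k**2 - 2*k - 1).
Check: Δs_k = -3*k**2 - 7*k - 4. ✓
Σ_(k=0)^n t_k = s_(n+1) − s_(0) = (-n**3 - 5*n**2 - 8*n - 4) − (0), i.e. -n**3 - 5*n**2 - 8*n - 4.

S(n) = -n**3 - 5*n**2 - 8*n - 4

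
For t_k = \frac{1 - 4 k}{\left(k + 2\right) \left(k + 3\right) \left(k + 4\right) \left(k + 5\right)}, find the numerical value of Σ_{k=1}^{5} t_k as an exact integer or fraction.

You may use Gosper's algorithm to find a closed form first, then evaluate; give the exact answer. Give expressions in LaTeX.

t_(k+1)/t_k = (k + 2)*(4*k + 3)/((k + 6)*(4*k - 1)).
So A=k + 2 and B=k + 6, with C=k - 1/4.
Solve (k + 2)·f(k+1) − (k + 5)·f(k) = k - 1/4.
Degrees (1,1,1) ⇒ d ≤ 3.
A polynomial solution: f(k) = k*(k - 2)*(k + 11)/96.
Then R = B(k−1)f/C = k*(k - 2)*(k + 5)*(k + 11)/(24*(4*k - 1)), so s_k = R(k)·t_k = k*(-k**2 - 9*k + 22)/(24*(k + 2)*(k + 3)*(k + 4)).
Verify: (1 - 4*k)/(k**4 + 14*k**3 + 71*k**2 + 154*k + 120) matches t_k.
Evaluate s at k=6 and k=1: -17/720 and 1/120; difference -23/720.

Σ = -23/720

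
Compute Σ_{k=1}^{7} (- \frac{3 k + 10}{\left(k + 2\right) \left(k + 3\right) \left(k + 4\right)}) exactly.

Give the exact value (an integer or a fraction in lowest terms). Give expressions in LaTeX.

Σ = -413/660

r(k) = (k + 2)*(3*k + 13)/((k + 5)*(3*k + 10)) after simplifying.
So A=k + 2 and B=k + 5, with C=k + 10/3.
f must satisfy (k + 2)·f(k+1) − (k + 4)·f(k) = k + 10/3.
Degrees (1,1,1) ⇒ d ≤ 2.
Coefficient equations give f(k) = k*(4*k + 11)/9.
Certificate R = B(k−1)f/C = k*(k + 4)*(4*k + 11)/(3*(3*k + 10)) gives s_k = k*(-4*k - 11)/(3*(k + 2)*(k + 3)).
Check: Δs_k = (-3*k - 10)/(k**3 + 9*k**2 + 26*k + 24). ✓
Telescoping: Σ = s_(8) − s_(1) = -172/165 − (-5/12) = -413/660.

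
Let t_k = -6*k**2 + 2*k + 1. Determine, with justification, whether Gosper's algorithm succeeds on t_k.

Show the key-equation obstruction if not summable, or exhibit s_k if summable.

Yes. s_k = k*(-2*k**2 + 4*k - 1).

r(k) = (6*k**2 + 10*k + 3)/(6*k**2 - 2*k - 1) after simplifying.
Gosper form: A/B · C(k+1)/C(k) with A=1, B=1, C=k**2 - k/3 - 1/6.
Set up (1)·f(k+1) − (1)·f(k) − (k**2 - k/3 - 1/6) = 0.
Bound: deg f ≤ 3.
Solve for f: f(k) = k*(2*k**2 - 4*k + 1)/6 (degree 3 ≤ 3).
Get s_k = R·t_k = k*(-2*k**2 + 4*k - 1) with R(k) = B(k−1)f(k)/C(k) = k*(2*k**2 - 4*k + 1)/(6*k**2 - 2*k - 1).
Verify: -6*k**2 + 2*k + 1 matches t_k.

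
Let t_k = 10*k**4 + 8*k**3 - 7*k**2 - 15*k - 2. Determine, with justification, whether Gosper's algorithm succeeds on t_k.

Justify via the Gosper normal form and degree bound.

t_(k+1)/t_k = (10*k**4 + 48*k**3 + 77*k**2 + 35*k - 6)/(10*k**4 + 8*k**3 - 7*k**2 - 15*k - 2).
Take A(k)=1, B(k)=1, C(k)=k**4 + 4*k**3/5 - 7*k**2/10 - 3*k/2 - 1/5.
Set up (1)·f(k+1) − (1)·f(k) − (k**4 + 4*k**3/5 - 7*k**2/10 - 3*k/2 - 1/5) = 0.
deg f ≤ 5 (via 0,0,4).
Match coefficients ⇒ f(k) = k*(2*k**4 - 3*k**3 - 3*k**2 - 2*k + 4)/10.
R(k) = B(k−1)·f(k)/C(k) = k*(2*k**4 - 3*k**3 - 3*k**2 - 2*k + 4)/(10*k**4 + 8*k**3 - 7*k**2 - 15*k - 2); s_k = R·t_k = k*(2*k**4 - 3*k**3 - 3*k**2 - 2*k + 4).
Δs = 10*k**4 + 8*k**3 - 7*k**2 - 15*k - 2, as required.

Yes. s_k = k*(2*k**4 - 3*k**3 - 3*k**2 - 2*k + 4).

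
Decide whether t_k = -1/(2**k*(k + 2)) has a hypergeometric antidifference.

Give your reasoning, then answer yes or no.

Ratio r(k) = (k + 2)/(2*(k + 3)).
Gosper form: A/B · C(k+1)/C(k) with A=k/2 + 1, B=k + 3, C=1.
Key eq: (k/2 + 1)·f(k+1) = (k + 2)·f(k) + (1).
d = -1 from the (1,1,0) case.
d = -1 < 0 ⇒ no nonzero polynomial f; not summable.

No — negative degree bound, so no certificate f.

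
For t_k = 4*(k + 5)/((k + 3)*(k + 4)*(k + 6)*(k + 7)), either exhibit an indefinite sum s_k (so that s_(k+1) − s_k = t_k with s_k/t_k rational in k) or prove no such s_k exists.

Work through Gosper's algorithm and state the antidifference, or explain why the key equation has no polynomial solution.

s_k = k*(k + 9)/(9*(k**2 + 9*k + 18))

t_(k+1)/t_k = (k + 3)*(k + 6)**2/((k + 5)**2*(k + 8)).
A = k + 3, B = k + 8, C = k**2 + 10*k + 25.
Solve (k + 3)·f(k+1) − (k + 7)·f(k) = k**2 + 10*k + 25.
Degrees (1,1,2) ⇒ d ≤ 4.
Solve for f: f(k) = k*(k + 4)*(k + 5)*(k + 9)/36 (degree 4 ≤ 4).
R(k) = B(k−1)·f(k)/C(k) = k*(k + 4)*(k + 7)*(k + 9)/(36*(k + 5)); s_k = R·t_k = k*(k + 9)/(9*(k**2 + 9*k + 18)).
Δs = 4*(k + 5)/(k**4 + 20*k**3 + 145*k**2 + 450*k + 504), as required.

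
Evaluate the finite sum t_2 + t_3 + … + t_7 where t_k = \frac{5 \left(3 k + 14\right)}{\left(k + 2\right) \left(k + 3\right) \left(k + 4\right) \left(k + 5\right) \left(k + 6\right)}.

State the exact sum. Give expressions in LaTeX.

Compute t_(k+1)/t_k: get (k + 2)*(3*k + 17)/((k + 7)*(3*k + 14)).
A = k + 2, B = k + 7, C = k + 14/3.
Need (k + 2)·f(k+1) − (k + 6)·f(k) = k + 14/3.
d = 4 from the (1,1,1) case.
Coefficient equations give f(k) = k*(k + 4)*(k**2 + 10*k + 31)/90.
Then R = B(k−1)f/C = k*(k + 4)*(k + 6)*(k**2 + 10*k + 31)/(30*(3*k + 14)), so s_k = R(k)·t_k = k*(k**2 + 10*k + 31)/(6*(k**3 + 10*k**2 + 31*k + 30)).
Check: Δs_k = 5*(3*k + 14)/(k**5 + 20*k**4 + 155*k**3 + 580*k**2 + 1044*k + 720). ✓
Sum = s_(8) − s_(2); s_(8) = 70/429, s_(2) = 11/84 ⇒ 129/4004.

Σ = 129/4004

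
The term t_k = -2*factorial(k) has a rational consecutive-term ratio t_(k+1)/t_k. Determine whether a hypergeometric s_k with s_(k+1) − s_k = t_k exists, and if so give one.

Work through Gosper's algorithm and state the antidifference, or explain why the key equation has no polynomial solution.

not Gosper-summable; s_k does not exist

t_(k+1)/t_k = k + 1.
Factor: A=k + 1; B=1; C=1.
f must satisfy (k + 1)·f(k+1) − (1)·f(k) = 1.
From deg A=1, deg B=0, deg C=0: d=-1.
deg f ≤ -1 is impossible — no certificate.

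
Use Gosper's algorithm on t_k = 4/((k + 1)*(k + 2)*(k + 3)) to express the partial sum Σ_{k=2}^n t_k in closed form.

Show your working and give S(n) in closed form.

The ratio is (k + 1)/(k + 4).
Normal form (A,B,C) = (k + 1, k + 4, 1).
Solve (k + 1)·f(k+1) − (k + 3)·f(k) = 1.
From deg A=1, deg B=1, deg C=0: d=2.
Coefficient equations give f(k) = k*(k + 3)/4.
Certificate R = B(k−1)f/C = k*(k + 3)**2/4 gives s_k = k*(k + 3)/((k + 1)*(k + 2)).
Check: Δs_k = 4/(k**3 + 6*k**2 + 11*k + 6). ✓
Evaluate: s_(n+1) = (n**2 + 5*n + 4)/(n**2 + 5*n + 6); subtract s_(2) = 5/6 ⇒ S(n) = (n**2 + 5*n - 6)/(6*(n**2 + 5*n + 6)).

S(n) = (n**2 + 5*n - 6)/(6*(n**2 + 5*n + 6))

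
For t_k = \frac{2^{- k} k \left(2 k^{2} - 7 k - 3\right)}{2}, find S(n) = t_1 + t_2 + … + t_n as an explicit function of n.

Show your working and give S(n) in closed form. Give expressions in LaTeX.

S(n) = 2^{- n - 1} \left(2^{n + 2} - 2 n^{3} - 5 n^{2} - 5 n - 4\right)

t_(k+1)/t_k = (2*k**3 - k**2 - 11*k - 8)/(2*k*(2*k**2 - 7*k - 3)).
Gosper form: A/B · C(k+1)/C(k) with A=1/2, B=1, C=k**3 - 7*k**2/2 - 3*k/2.
f must satisfy (1/2)·f(k+1) − (1)·f(k) = k**3 - 7*k**2/2 - 3*k/2.
deg f ≤ 3 (via 0,0,3).
Match coefficients ⇒ f(k) = -2*k**3 + k**2 - k - 2.
Certificate R = B(k−1)f/C = -2*(2*k**3 - k**2 + k + 2)/(k*(2*k**2 - 7*k - 3)) gives s_k = (-2*k**3 + k**2 - k - 2)/2**k.
Check: Δs_k = k*(2*k**2 - 7*k - 3)/(2*2**k). ✓
Telescope: S(n) = s_(n+1) − s_(1) = 2**(-n - 1)*(-2*n**3 - 5*n**2 - 5*n - 4) − (-2) = 2**(-n - 1)*(2**(n + 2) - 2*n**3 - 5*n**2 - 5*n - 4).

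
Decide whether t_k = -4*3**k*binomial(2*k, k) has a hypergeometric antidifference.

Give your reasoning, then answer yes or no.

Compute t_(k+1)/t_k: get 6*(2*k + 1)/(k + 1).
A = 12*k + 6, B = k + 1, C = 1.
Solve (12*k + 6)·f(k+1) − (k)·f(k) = 1.
Degrees (1,1,0) ⇒ d ≤ -1.
d = -1 < 0 ⇒ no nonzero polynomial f; not summable.

No. Not Gosper-summable.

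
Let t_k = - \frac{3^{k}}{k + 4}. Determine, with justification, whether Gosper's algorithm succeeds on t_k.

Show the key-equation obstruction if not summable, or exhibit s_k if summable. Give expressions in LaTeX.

No — key equation has no polynomial f.

r(k) = 3*(k + 4)/(k + 5) after simplifying.
So A=3*k + 12 and B=k + 5, with C=1.
Key eq: (3*k + 12)·f(k+1) = (k + 4)·f(k) + (1).
deg f ≤ -1 (via 1,1,0).
d = -1 < 0 ⇒ no nonzero polynomial f; not summable.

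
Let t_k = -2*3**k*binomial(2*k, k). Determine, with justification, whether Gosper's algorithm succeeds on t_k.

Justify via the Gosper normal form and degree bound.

No — t_k has no hypergeometric antidifference.

Step 1: r(k) = 6*(2*k + 1)/(k + 1).
Take A(k)=12*k + 6, B(k)=k + 1, C(k)=1.
Need (12*k + 6)·f(k+1) − (k)·f(k) = 1.
From deg A=1, deg B=1, deg C=0: d=-1.
Bound -1 < 0, so the key equation has no polynomial solution.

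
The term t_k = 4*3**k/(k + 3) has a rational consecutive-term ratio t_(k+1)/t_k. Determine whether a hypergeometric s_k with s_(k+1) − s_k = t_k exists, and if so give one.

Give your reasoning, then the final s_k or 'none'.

r(k) = 3*(k + 3)/(k + 4) after simplifying.
So A=3*k + 9 and B=k + 4, with C=1.
Solve (3*k + 9)·f(k+1) − (k + 3)·f(k) = 1.
Degrees (1,1,0) ⇒ d ≤ -1.
Negative degree bound (-1): no f exists, t_k not Gosper-summable.

none (Gosper's algorithm certifies no s_k)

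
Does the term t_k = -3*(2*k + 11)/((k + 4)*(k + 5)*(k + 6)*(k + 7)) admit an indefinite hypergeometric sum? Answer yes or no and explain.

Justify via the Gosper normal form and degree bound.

The ratio is (k + 4)*(2*k + 13)/((k + 8)*(2*k + 11)).
Factor: A=k + 4; B=k + 8; C=k + 11/2.
f must satisfy (k + 4)·f(k+1) − (k + 7)·f(k) = k + 11/2.
deg f ≤ 3 (via 1,1,1).
Coefficient equations give f(k) = k*(k + 5)*(k + 10)/48.
So s_k = (B(k−1)f/C)·t_k = (k*(k + 5)*(k + 7)*(k + 10)/(24*(2*k + 11)))·t_k = k*(-k - 10)/(8*(k**2 + 10*k + 24)).
Check: Δs_k = 3*(-2*k - 11)/(k**4 + 22*k**3 + 179*k**2 + 638*k + 840). ✓

Yes. s_k = k*(-k - 10)/(8*(k**2 + 10*k + 24)).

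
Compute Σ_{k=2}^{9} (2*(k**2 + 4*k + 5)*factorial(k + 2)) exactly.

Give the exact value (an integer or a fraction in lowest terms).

t_(k+1)/t_k = (k + 3)*(4*k + (k + 1)**2 + 9)/(k**2 + 4*k + 5).
Take A(k)=k + 3, B(k)=1, C(k)=k**2 + 4*k + 5.
Solve (k + 3)·f(k+1) − (1)·f(k) = k**2 + 4*k + 5.
Bound: deg f ≤ 1.
Solve for f: f(k) = k + 1 (degree 1 ≤ 1).
Get s_k = R·t_k = 2*(k + 1)*factorial(k + 2) with R(k) = B(k−1)f(k)/C(k) = (k + 1)/(k**2 + 4*k + 5).
Verify: 2*(k**2 + 4*k + 5)*factorial(k + 2) matches t_k.
Sum = s_(10) − s_(2); s_(10) = 10538035200, s_(2) = 144 ⇒ 10538035056.

Σ = 10538035056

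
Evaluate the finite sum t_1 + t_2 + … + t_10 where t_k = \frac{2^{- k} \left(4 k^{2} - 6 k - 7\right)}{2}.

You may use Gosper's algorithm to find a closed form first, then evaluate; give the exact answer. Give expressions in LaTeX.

The ratio is (4*k**2 + 2*k - 9)/(2*(4*k**2 - 6*k - 7)).
Normal form (A,B,C) = (1/2, 1, k**2 - 3*k/2 - 7/4).
Key eq: (1/2)·f(k+1) = (1)·f(k) + (k**2 - 3*k/2 - 7/4).
Bound: deg f ≤ 2.
A polynomial solution: f(k) = -(4*k**2 + 2*k - 1)/2.
R(k) = B(k−1)·f(k)/C(k) = -2*(4*k**2 + 2*k - 1)/(4*k**2 - 6*k - 7); s_k = R·t_k = (-4*k**2 - 2*k + 1)/2**k.
Verify: (4*k**2 - 6*k - 7)/(2*2**k) matches t_k.
Evaluate s at k=11 and k=1: -505/2048 and -5/2; difference 4615/2048.

Σ = 4615/2048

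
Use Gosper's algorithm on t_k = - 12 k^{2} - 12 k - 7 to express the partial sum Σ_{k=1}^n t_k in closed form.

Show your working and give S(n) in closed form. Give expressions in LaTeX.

Ratio r(k) = (12*k**2 + 36*k + 31)/(12*k**2 + 12*k + 7).
Factor: A=1; B=1; C=k**2 + k + 7/12.
Solve (1)·f(k+1) − (1)·f(k) = k**2 + k + 7/12.
d = 3 from the (0,0,2) case.
Solve for f: f(k) = k*(4*k**2 + 3)/12 (degree 3 ≤ 3).
Then R = B(k−1)f/C = k*(4*k**2 + 3)/(12*k**2 + 12*k + 7), so s_k = R(k)·t_k = k*(-4*k**2 - 3).
Δs = -12*k**2 - 12*k - 7, as required.
Telescope: S(n) = s_(n+1) − s_(1) = -4*n**3 - 12*n**2 - 15*n - 7 − (-7) = n*(-4*n**2 - 12*n - 15).

S(n) = n \left(- 4 n^{2} - 12 n - 15\right)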